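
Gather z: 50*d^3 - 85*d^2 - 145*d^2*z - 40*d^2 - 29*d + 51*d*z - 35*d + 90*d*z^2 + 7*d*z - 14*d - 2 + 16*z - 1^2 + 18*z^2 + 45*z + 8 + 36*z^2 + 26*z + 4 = 50*d^3 - 125*d^2 - 78*d + z^2*(90*d + 54) + z*(-145*d^2 + 58*d + 87) + 9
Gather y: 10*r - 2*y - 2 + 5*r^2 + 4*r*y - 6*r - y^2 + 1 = 5*r^2 + 4*r - y^2 + y*(4*r - 2) - 1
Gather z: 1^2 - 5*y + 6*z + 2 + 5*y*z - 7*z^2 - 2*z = -5*y - 7*z^2 + z*(5*y + 4) + 3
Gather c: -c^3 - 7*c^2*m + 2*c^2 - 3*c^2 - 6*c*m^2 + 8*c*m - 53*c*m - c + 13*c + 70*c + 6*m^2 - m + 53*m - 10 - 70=-c^3 + c^2*(-7*m - 1) + c*(-6*m^2 - 45*m + 82) + 6*m^2 + 52*m - 80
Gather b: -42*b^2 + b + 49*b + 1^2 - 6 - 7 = -42*b^2 + 50*b - 12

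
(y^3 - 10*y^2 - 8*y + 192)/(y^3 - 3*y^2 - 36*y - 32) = (y - 6)/(y + 1)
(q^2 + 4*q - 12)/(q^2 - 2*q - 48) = (q - 2)/(q - 8)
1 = 1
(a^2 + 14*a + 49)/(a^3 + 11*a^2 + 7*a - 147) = 1/(a - 3)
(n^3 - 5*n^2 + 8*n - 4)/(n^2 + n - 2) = (n^2 - 4*n + 4)/(n + 2)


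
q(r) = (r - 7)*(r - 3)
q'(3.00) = -4.00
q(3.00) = 0.00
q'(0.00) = -10.00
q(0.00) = 21.00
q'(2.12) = -5.76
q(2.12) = 4.29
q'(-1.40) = -12.80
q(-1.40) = 36.96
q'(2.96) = -4.08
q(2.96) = 0.16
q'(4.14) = -1.72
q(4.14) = -3.26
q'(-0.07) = -10.14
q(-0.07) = 21.70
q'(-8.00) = -26.00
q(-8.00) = 165.00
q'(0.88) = -8.24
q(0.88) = 12.97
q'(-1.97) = -13.94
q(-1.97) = 44.58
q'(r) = 2*r - 10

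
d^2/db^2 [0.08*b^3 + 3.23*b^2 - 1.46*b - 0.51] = 0.48*b + 6.46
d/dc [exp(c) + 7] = exp(c)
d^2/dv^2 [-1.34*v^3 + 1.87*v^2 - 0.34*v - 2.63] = 3.74 - 8.04*v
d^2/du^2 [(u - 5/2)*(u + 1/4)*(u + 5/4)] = 6*u - 2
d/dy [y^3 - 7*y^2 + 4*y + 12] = 3*y^2 - 14*y + 4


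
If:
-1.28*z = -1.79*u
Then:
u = 0.715083798882682*z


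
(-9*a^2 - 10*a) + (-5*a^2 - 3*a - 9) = -14*a^2 - 13*a - 9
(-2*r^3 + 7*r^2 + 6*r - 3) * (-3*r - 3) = 6*r^4 - 15*r^3 - 39*r^2 - 9*r + 9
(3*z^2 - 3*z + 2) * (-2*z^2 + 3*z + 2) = -6*z^4 + 15*z^3 - 7*z^2 + 4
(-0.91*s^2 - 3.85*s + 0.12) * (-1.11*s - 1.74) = 1.0101*s^3 + 5.8569*s^2 + 6.5658*s - 0.2088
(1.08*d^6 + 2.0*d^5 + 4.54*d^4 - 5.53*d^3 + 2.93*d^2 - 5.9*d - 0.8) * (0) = 0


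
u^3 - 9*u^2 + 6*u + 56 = (u - 7)*(u - 4)*(u + 2)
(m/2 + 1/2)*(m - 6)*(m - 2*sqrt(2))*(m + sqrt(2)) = m^4/2 - 5*m^3/2 - sqrt(2)*m^3/2 - 5*m^2 + 5*sqrt(2)*m^2/2 + 3*sqrt(2)*m + 10*m + 12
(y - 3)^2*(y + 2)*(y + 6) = y^4 + 2*y^3 - 27*y^2 + 108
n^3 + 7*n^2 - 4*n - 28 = (n - 2)*(n + 2)*(n + 7)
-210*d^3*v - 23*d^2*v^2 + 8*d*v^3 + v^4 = v*(-5*d + v)*(6*d + v)*(7*d + v)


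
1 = 1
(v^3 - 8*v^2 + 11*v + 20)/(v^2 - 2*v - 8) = (v^2 - 4*v - 5)/(v + 2)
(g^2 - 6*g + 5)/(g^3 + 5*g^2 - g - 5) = (g - 5)/(g^2 + 6*g + 5)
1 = 1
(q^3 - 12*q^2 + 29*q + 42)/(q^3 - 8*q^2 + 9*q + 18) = (q - 7)/(q - 3)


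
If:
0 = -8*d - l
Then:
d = -l/8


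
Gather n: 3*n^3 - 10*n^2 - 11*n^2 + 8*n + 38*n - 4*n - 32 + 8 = 3*n^3 - 21*n^2 + 42*n - 24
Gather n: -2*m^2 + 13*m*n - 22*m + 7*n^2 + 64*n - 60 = -2*m^2 - 22*m + 7*n^2 + n*(13*m + 64) - 60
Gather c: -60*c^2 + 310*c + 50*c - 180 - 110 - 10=-60*c^2 + 360*c - 300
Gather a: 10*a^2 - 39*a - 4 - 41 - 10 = 10*a^2 - 39*a - 55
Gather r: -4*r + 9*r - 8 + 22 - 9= 5*r + 5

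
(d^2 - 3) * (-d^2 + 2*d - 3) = -d^4 + 2*d^3 - 6*d + 9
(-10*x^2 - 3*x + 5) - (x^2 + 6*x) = -11*x^2 - 9*x + 5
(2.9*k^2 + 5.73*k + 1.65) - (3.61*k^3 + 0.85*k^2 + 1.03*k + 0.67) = -3.61*k^3 + 2.05*k^2 + 4.7*k + 0.98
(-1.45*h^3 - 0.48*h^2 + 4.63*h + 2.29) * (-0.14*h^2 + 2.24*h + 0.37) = 0.203*h^5 - 3.1808*h^4 - 2.2599*h^3 + 9.873*h^2 + 6.8427*h + 0.8473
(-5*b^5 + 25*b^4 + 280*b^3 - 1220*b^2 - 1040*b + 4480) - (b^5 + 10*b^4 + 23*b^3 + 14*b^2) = -6*b^5 + 15*b^4 + 257*b^3 - 1234*b^2 - 1040*b + 4480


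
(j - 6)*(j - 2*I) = j^2 - 6*j - 2*I*j + 12*I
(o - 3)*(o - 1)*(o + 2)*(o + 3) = o^4 + o^3 - 11*o^2 - 9*o + 18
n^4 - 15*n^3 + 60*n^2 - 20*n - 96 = (n - 8)*(n - 6)*(n - 2)*(n + 1)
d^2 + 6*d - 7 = (d - 1)*(d + 7)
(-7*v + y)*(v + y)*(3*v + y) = -21*v^3 - 25*v^2*y - 3*v*y^2 + y^3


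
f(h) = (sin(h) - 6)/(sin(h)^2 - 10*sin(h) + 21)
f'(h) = (-2*sin(h)*cos(h) + 10*cos(h))*(sin(h) - 6)/(sin(h)^2 - 10*sin(h) + 21)^2 + cos(h)/(sin(h)^2 - 10*sin(h) + 21)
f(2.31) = -0.37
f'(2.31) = 0.10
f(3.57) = -0.25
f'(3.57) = 0.06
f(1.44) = -0.42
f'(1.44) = -0.03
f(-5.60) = -0.36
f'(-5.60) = -0.11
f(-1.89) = -0.22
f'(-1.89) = 0.02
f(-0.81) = -0.23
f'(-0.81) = -0.04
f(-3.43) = -0.31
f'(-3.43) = 0.10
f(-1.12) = -0.22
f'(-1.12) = -0.02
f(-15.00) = -0.24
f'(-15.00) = 0.05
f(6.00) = -0.26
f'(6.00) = -0.07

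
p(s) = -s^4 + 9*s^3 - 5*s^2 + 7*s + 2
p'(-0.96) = 45.02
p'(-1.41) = 85.99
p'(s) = -4*s^3 + 27*s^2 - 10*s + 7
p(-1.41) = -46.99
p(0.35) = 4.21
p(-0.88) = -14.76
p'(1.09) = 23.00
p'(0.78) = 13.73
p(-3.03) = -399.77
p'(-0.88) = 39.43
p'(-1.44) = 89.33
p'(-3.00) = 388.00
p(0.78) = 8.32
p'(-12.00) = 10927.00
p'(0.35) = 6.64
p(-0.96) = -18.14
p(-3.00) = -388.00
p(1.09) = 13.93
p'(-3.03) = 396.46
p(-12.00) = -37090.00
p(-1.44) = -49.62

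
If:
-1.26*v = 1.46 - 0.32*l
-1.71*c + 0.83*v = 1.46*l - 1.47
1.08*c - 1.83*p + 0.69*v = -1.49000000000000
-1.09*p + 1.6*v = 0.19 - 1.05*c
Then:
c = -351.29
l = 481.28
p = -160.86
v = 121.07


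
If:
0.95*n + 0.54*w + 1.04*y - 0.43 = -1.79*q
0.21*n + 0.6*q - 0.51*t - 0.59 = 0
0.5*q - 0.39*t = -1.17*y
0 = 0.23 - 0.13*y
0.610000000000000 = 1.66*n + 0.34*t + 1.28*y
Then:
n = 6.91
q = -34.27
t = -38.62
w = 98.81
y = 1.77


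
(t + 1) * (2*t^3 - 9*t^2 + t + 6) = 2*t^4 - 7*t^3 - 8*t^2 + 7*t + 6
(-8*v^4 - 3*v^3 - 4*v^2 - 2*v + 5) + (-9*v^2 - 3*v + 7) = -8*v^4 - 3*v^3 - 13*v^2 - 5*v + 12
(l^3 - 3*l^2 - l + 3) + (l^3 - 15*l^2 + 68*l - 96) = 2*l^3 - 18*l^2 + 67*l - 93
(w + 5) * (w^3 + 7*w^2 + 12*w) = w^4 + 12*w^3 + 47*w^2 + 60*w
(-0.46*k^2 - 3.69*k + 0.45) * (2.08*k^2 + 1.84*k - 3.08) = -0.9568*k^4 - 8.5216*k^3 - 4.4368*k^2 + 12.1932*k - 1.386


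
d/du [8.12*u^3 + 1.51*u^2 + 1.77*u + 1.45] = 24.36*u^2 + 3.02*u + 1.77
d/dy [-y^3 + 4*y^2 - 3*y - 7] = -3*y^2 + 8*y - 3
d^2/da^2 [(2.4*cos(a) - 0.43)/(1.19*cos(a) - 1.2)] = (2.818277*sin(a)^2 - 2.84196*cos(a) + 2.818277)/(1.685159*cos(a)^3 - 5.09796*cos(a)^2 + 5.1408*cos(a) - 1.728)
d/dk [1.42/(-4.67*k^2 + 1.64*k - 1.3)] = (13.2628*k - 2.3288)/(4.67*k^2 - 1.64*k + 1.3)^2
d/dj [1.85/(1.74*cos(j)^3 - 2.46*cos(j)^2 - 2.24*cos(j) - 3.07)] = (9.657*cos(j)^2 - 9.102*cos(j) - 4.144)*sin(j)/(-1.74*cos(j)^3 + 2.46*cos(j)^2 + 2.24*cos(j) + 3.07)^2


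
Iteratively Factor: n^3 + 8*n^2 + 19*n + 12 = (n + 1)*(n^2 + 7*n + 12) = (n + 1)*(n + 3)*(n + 4)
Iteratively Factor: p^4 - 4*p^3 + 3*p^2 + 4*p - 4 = (p - 1)*(p^3 - 3*p^2 + 4) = (p - 2)*(p - 1)*(p^2 - p - 2) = (p - 2)*(p - 1)*(p + 1)*(p - 2)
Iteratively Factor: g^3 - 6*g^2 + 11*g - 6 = (g - 2)*(g^2 - 4*g + 3) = (g - 3)*(g - 2)*(g - 1)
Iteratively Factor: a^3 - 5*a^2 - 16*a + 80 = (a - 4)*(a^2 - a - 20) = (a - 4)*(a + 4)*(a - 5)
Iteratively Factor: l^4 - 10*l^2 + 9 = (l - 3)*(l^3 + 3*l^2 - l - 3) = (l - 3)*(l + 1)*(l^2 + 2*l - 3) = (l - 3)*(l - 1)*(l + 1)*(l + 3)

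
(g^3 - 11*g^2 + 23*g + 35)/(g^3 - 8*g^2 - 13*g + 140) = (g + 1)/(g + 4)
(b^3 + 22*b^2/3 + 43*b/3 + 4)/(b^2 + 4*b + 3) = (3*b^2 + 13*b + 4)/(3*(b + 1))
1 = 1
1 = 1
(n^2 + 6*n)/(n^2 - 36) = n/(n - 6)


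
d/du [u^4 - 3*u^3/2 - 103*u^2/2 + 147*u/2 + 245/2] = 4*u^3 - 9*u^2/2 - 103*u + 147/2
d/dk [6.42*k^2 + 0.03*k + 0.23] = 12.84*k + 0.03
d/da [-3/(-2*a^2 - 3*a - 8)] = 3*(-4*a - 3)/(2*a^2 + 3*a + 8)^2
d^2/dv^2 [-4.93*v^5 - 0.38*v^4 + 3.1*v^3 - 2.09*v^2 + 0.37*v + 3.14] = -98.6*v^3 - 4.56*v^2 + 18.6*v - 4.18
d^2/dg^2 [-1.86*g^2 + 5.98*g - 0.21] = -3.72000000000000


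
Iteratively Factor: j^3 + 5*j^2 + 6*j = (j + 2)*(j^2 + 3*j) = j*(j + 2)*(j + 3)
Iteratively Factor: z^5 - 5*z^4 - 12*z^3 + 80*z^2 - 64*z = (z - 4)*(z^4 - z^3 - 16*z^2 + 16*z) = (z - 4)^2*(z^3 + 3*z^2 - 4*z) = (z - 4)^2*(z + 4)*(z^2 - z) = z*(z - 4)^2*(z + 4)*(z - 1)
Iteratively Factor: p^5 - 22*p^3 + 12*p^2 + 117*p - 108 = (p - 3)*(p^4 + 3*p^3 - 13*p^2 - 27*p + 36) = (p - 3)*(p - 1)*(p^3 + 4*p^2 - 9*p - 36) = (p - 3)^2*(p - 1)*(p^2 + 7*p + 12) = (p - 3)^2*(p - 1)*(p + 3)*(p + 4)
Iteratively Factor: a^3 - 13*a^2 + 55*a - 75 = (a - 5)*(a^2 - 8*a + 15) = (a - 5)*(a - 3)*(a - 5)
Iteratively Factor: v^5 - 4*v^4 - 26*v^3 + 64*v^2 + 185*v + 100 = (v - 5)*(v^4 + v^3 - 21*v^2 - 41*v - 20) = (v - 5)*(v + 1)*(v^3 - 21*v - 20) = (v - 5)*(v + 1)^2*(v^2 - v - 20) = (v - 5)^2*(v + 1)^2*(v + 4)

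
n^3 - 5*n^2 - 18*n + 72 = (n - 6)*(n - 3)*(n + 4)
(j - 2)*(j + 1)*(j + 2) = j^3 + j^2 - 4*j - 4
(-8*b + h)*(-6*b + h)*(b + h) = 48*b^3 + 34*b^2*h - 13*b*h^2 + h^3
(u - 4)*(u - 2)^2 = u^3 - 8*u^2 + 20*u - 16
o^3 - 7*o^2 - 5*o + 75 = (o - 5)^2*(o + 3)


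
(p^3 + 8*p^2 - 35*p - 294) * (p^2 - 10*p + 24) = p^5 - 2*p^4 - 91*p^3 + 248*p^2 + 2100*p - 7056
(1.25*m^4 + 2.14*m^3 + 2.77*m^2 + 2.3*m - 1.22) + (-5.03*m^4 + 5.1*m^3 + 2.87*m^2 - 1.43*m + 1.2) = -3.78*m^4 + 7.24*m^3 + 5.64*m^2 + 0.87*m - 0.02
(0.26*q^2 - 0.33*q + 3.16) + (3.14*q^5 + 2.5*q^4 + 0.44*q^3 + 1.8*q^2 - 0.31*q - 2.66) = 3.14*q^5 + 2.5*q^4 + 0.44*q^3 + 2.06*q^2 - 0.64*q + 0.5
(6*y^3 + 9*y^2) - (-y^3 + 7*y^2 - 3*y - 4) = 7*y^3 + 2*y^2 + 3*y + 4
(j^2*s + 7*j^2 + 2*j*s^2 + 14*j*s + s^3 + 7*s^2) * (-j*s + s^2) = -j^3*s^2 - 7*j^3*s - j^2*s^3 - 7*j^2*s^2 + j*s^4 + 7*j*s^3 + s^5 + 7*s^4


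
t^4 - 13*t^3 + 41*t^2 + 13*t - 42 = (t - 7)*(t - 6)*(t - 1)*(t + 1)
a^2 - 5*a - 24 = (a - 8)*(a + 3)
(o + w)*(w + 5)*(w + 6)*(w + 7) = o*w^3 + 18*o*w^2 + 107*o*w + 210*o + w^4 + 18*w^3 + 107*w^2 + 210*w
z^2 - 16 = (z - 4)*(z + 4)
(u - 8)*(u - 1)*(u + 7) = u^3 - 2*u^2 - 55*u + 56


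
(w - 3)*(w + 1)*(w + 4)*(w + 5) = w^4 + 7*w^3 - w^2 - 67*w - 60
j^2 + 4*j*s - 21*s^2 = (j - 3*s)*(j + 7*s)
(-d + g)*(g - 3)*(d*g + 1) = -d^2*g^2 + 3*d^2*g + d*g^3 - 3*d*g^2 - d*g + 3*d + g^2 - 3*g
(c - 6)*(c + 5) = c^2 - c - 30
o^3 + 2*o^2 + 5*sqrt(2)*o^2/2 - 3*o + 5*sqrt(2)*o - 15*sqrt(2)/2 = (o - 1)*(o + 3)*(o + 5*sqrt(2)/2)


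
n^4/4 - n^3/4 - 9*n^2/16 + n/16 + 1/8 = (n/2 + 1/4)*(n/2 + 1/2)*(n - 2)*(n - 1/2)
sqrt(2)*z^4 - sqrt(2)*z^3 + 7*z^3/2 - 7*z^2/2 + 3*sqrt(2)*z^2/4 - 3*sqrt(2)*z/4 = z*(z - 1)*(z + 3*sqrt(2)/2)*(sqrt(2)*z + 1/2)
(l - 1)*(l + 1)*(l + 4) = l^3 + 4*l^2 - l - 4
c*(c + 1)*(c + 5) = c^3 + 6*c^2 + 5*c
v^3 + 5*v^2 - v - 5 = (v - 1)*(v + 1)*(v + 5)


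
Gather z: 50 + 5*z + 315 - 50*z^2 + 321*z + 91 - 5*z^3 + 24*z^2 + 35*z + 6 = -5*z^3 - 26*z^2 + 361*z + 462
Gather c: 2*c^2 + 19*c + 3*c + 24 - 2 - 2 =2*c^2 + 22*c + 20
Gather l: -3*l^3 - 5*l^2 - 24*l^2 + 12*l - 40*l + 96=-3*l^3 - 29*l^2 - 28*l + 96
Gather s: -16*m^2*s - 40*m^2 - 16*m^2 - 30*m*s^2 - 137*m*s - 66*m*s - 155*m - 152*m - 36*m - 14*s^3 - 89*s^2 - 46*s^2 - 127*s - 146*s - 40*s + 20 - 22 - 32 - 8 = -56*m^2 - 343*m - 14*s^3 + s^2*(-30*m - 135) + s*(-16*m^2 - 203*m - 313) - 42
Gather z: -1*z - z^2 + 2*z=-z^2 + z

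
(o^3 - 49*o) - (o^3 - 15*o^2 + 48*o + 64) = 15*o^2 - 97*o - 64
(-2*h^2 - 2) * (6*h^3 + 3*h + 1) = -12*h^5 - 18*h^3 - 2*h^2 - 6*h - 2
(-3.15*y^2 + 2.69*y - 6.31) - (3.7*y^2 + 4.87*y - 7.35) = -6.85*y^2 - 2.18*y + 1.04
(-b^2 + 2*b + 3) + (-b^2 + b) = -2*b^2 + 3*b + 3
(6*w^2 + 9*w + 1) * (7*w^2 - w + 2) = 42*w^4 + 57*w^3 + 10*w^2 + 17*w + 2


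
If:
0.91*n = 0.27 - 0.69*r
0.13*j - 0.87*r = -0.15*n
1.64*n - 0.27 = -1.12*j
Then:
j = -0.17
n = 0.28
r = 0.02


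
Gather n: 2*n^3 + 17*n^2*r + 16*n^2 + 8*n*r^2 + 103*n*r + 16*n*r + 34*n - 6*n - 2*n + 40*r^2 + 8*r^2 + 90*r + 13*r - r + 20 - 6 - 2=2*n^3 + n^2*(17*r + 16) + n*(8*r^2 + 119*r + 26) + 48*r^2 + 102*r + 12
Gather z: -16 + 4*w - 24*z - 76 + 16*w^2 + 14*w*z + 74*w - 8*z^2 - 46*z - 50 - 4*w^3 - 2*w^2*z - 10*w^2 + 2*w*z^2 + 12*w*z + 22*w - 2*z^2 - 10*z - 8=-4*w^3 + 6*w^2 + 100*w + z^2*(2*w - 10) + z*(-2*w^2 + 26*w - 80) - 150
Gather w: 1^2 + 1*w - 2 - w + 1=0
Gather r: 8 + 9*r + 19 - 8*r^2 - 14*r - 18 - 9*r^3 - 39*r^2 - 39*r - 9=-9*r^3 - 47*r^2 - 44*r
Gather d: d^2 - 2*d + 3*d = d^2 + d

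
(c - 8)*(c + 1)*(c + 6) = c^3 - c^2 - 50*c - 48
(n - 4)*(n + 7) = n^2 + 3*n - 28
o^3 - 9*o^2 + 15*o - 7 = (o - 7)*(o - 1)^2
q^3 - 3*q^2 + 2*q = q*(q - 2)*(q - 1)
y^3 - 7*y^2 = y^2*(y - 7)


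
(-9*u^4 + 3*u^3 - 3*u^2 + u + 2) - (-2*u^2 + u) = -9*u^4 + 3*u^3 - u^2 + 2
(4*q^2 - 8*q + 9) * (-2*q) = -8*q^3 + 16*q^2 - 18*q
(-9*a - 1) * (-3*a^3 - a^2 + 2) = 27*a^4 + 12*a^3 + a^2 - 18*a - 2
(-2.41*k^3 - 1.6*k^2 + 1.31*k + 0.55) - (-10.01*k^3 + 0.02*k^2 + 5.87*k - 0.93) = 7.6*k^3 - 1.62*k^2 - 4.56*k + 1.48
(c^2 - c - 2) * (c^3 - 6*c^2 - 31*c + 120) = c^5 - 7*c^4 - 27*c^3 + 163*c^2 - 58*c - 240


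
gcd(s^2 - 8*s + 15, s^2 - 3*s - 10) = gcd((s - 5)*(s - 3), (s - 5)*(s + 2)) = s - 5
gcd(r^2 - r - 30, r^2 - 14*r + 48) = r - 6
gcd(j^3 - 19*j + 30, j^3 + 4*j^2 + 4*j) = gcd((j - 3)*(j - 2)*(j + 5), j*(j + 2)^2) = 1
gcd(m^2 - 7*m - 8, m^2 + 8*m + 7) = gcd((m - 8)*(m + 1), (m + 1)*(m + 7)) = m + 1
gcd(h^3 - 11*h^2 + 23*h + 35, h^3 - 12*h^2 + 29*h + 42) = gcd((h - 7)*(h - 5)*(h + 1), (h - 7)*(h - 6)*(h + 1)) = h^2 - 6*h - 7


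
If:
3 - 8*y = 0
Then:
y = 3/8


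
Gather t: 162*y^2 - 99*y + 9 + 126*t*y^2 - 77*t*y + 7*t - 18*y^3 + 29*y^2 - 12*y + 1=t*(126*y^2 - 77*y + 7) - 18*y^3 + 191*y^2 - 111*y + 10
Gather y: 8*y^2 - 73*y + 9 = 8*y^2 - 73*y + 9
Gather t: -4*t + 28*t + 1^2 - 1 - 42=24*t - 42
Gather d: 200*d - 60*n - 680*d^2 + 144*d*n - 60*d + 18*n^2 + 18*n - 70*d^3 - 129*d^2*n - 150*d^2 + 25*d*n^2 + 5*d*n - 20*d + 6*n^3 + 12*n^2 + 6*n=-70*d^3 + d^2*(-129*n - 830) + d*(25*n^2 + 149*n + 120) + 6*n^3 + 30*n^2 - 36*n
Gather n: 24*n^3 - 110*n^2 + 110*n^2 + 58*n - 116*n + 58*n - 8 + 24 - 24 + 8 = 24*n^3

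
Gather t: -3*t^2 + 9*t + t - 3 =-3*t^2 + 10*t - 3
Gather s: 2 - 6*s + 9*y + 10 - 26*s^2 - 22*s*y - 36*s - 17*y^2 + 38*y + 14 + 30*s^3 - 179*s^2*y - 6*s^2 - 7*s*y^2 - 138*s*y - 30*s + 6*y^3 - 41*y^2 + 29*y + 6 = 30*s^3 + s^2*(-179*y - 32) + s*(-7*y^2 - 160*y - 72) + 6*y^3 - 58*y^2 + 76*y + 32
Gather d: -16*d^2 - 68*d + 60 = -16*d^2 - 68*d + 60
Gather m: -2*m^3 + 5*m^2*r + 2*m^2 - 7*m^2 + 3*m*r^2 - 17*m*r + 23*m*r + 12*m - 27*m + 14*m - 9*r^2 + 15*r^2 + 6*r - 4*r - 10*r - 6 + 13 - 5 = -2*m^3 + m^2*(5*r - 5) + m*(3*r^2 + 6*r - 1) + 6*r^2 - 8*r + 2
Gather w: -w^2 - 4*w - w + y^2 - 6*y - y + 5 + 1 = -w^2 - 5*w + y^2 - 7*y + 6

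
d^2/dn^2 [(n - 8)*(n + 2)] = 2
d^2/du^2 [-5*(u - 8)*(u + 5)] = -10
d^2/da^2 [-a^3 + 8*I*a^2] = -6*a + 16*I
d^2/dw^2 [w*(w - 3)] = 2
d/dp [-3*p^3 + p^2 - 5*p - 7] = -9*p^2 + 2*p - 5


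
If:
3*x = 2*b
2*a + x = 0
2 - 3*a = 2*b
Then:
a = -2/3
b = 2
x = 4/3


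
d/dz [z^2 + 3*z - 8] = 2*z + 3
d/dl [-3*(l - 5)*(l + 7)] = -6*l - 6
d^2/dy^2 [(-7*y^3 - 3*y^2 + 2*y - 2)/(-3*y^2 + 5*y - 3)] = 2*(139*y^3 - 342*y^2 + 153*y + 29)/(27*y^6 - 135*y^5 + 306*y^4 - 395*y^3 + 306*y^2 - 135*y + 27)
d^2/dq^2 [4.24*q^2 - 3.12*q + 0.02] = 8.48000000000000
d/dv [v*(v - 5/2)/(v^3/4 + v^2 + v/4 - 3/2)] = 4*(-v^4 + 5*v^3 + 11*v^2 - 12*v + 15)/(v^6 + 8*v^5 + 18*v^4 - 4*v^3 - 47*v^2 - 12*v + 36)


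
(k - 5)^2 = k^2 - 10*k + 25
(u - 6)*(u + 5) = u^2 - u - 30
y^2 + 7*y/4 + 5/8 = (y + 1/2)*(y + 5/4)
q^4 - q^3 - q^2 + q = q*(q - 1)^2*(q + 1)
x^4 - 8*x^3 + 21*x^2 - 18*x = x*(x - 3)^2*(x - 2)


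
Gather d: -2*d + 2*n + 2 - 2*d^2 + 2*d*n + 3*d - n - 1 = -2*d^2 + d*(2*n + 1) + n + 1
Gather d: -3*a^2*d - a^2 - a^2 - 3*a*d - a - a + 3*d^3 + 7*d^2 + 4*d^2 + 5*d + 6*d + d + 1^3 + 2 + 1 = -2*a^2 - 2*a + 3*d^3 + 11*d^2 + d*(-3*a^2 - 3*a + 12) + 4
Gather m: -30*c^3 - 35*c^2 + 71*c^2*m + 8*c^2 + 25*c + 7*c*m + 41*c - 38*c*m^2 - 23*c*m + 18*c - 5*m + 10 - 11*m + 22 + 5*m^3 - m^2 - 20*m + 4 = -30*c^3 - 27*c^2 + 84*c + 5*m^3 + m^2*(-38*c - 1) + m*(71*c^2 - 16*c - 36) + 36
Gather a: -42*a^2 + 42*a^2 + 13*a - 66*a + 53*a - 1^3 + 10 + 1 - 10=0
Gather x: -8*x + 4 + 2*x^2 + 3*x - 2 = 2*x^2 - 5*x + 2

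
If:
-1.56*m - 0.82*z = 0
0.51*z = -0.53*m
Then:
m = 0.00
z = 0.00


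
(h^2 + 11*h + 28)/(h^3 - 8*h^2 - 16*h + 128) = (h + 7)/(h^2 - 12*h + 32)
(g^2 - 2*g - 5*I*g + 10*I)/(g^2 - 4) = (g - 5*I)/(g + 2)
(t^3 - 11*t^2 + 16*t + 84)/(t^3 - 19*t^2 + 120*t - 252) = (t + 2)/(t - 6)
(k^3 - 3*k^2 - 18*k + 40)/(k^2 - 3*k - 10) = (k^2 + 2*k - 8)/(k + 2)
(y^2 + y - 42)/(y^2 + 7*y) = (y - 6)/y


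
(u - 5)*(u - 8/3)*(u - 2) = u^3 - 29*u^2/3 + 86*u/3 - 80/3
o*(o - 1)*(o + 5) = o^3 + 4*o^2 - 5*o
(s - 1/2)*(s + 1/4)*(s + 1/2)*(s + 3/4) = s^4 + s^3 - s^2/16 - s/4 - 3/64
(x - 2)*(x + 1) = x^2 - x - 2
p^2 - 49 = (p - 7)*(p + 7)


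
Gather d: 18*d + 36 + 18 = 18*d + 54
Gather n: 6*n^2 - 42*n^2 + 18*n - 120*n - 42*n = -36*n^2 - 144*n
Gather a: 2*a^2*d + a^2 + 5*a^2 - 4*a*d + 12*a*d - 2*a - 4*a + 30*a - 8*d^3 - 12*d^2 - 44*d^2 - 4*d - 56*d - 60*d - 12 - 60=a^2*(2*d + 6) + a*(8*d + 24) - 8*d^3 - 56*d^2 - 120*d - 72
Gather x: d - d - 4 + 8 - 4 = 0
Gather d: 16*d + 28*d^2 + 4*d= 28*d^2 + 20*d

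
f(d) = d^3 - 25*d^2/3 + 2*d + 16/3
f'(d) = 3*d^2 - 50*d/3 + 2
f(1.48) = -6.72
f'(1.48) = -16.10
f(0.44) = 4.69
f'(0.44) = -4.75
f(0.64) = 3.46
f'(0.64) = -7.44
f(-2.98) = -101.09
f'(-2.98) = 78.31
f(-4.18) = -221.66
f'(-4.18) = 124.08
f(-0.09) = 5.09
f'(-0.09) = 3.52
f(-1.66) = -25.52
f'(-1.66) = 37.93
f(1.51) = -7.20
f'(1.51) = -16.33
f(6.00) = -66.67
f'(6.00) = 10.00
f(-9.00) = -1416.67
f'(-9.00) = 395.00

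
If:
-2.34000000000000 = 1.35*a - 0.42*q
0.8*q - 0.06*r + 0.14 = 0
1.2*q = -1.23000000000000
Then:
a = -2.05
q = -1.02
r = -11.33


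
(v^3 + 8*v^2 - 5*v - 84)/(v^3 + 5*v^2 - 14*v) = (v^2 + v - 12)/(v*(v - 2))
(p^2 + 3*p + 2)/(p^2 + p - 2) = (p + 1)/(p - 1)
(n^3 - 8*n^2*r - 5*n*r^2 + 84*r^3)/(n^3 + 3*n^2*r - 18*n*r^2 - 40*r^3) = (n^2 - 4*n*r - 21*r^2)/(n^2 + 7*n*r + 10*r^2)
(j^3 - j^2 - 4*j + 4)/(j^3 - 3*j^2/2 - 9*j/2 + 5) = 2*(j - 2)/(2*j - 5)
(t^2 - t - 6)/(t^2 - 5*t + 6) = (t + 2)/(t - 2)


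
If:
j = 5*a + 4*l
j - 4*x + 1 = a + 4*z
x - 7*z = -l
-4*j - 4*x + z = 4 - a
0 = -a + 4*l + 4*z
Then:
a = -35/194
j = -521/485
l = -167/3880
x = 111/3880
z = -1/485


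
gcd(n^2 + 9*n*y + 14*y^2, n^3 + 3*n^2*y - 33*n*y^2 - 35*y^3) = n + 7*y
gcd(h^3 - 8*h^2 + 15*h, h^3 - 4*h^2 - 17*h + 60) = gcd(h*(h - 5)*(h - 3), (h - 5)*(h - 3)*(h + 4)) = h^2 - 8*h + 15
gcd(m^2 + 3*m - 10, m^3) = 1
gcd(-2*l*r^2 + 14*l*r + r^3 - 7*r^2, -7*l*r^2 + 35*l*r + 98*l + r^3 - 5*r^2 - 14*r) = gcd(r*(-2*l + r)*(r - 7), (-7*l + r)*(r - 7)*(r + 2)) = r - 7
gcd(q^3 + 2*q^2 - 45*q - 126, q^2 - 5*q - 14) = q - 7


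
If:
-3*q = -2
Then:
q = 2/3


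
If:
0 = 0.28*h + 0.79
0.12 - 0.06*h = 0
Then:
No Solution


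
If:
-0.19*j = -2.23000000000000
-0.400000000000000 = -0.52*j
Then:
No Solution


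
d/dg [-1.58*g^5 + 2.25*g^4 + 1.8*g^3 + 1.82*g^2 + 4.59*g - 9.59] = -7.9*g^4 + 9.0*g^3 + 5.4*g^2 + 3.64*g + 4.59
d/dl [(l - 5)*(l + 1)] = 2*l - 4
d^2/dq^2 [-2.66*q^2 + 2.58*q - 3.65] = -5.32000000000000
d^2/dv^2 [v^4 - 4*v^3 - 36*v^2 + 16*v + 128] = 12*v^2 - 24*v - 72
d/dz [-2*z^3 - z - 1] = -6*z^2 - 1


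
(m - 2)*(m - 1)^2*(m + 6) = m^4 + 2*m^3 - 19*m^2 + 28*m - 12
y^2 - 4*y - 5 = (y - 5)*(y + 1)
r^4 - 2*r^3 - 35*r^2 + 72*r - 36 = (r - 6)*(r - 1)^2*(r + 6)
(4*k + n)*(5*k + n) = 20*k^2 + 9*k*n + n^2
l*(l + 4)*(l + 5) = l^3 + 9*l^2 + 20*l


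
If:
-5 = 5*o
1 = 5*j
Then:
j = 1/5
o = -1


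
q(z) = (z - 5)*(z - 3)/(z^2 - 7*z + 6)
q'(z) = (7 - 2*z)*(z - 5)*(z - 3)/(z^2 - 7*z + 6)^2 + (z - 5)/(z^2 - 7*z + 6) + (z - 3)/(z^2 - 7*z + 6)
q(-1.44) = 1.58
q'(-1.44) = 0.26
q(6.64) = 1.65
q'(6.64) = -1.41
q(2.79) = -0.08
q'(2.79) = 0.44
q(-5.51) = 1.19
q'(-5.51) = 0.03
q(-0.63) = 1.89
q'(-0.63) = 0.59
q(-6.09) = 1.18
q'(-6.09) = 0.03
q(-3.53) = 1.29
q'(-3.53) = 0.07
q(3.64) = 0.14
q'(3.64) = 0.12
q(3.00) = 0.00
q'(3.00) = 0.33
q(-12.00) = 1.09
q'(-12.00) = 0.01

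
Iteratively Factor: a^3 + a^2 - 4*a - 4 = (a + 1)*(a^2 - 4) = (a + 1)*(a + 2)*(a - 2)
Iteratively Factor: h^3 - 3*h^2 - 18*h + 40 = (h + 4)*(h^2 - 7*h + 10) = (h - 5)*(h + 4)*(h - 2)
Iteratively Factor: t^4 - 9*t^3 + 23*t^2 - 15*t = (t - 5)*(t^3 - 4*t^2 + 3*t) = t*(t - 5)*(t^2 - 4*t + 3) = t*(t - 5)*(t - 1)*(t - 3)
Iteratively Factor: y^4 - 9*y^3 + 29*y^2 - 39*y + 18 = (y - 2)*(y^3 - 7*y^2 + 15*y - 9) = (y - 2)*(y - 1)*(y^2 - 6*y + 9) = (y - 3)*(y - 2)*(y - 1)*(y - 3)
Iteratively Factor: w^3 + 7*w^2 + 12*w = (w + 4)*(w^2 + 3*w) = w*(w + 4)*(w + 3)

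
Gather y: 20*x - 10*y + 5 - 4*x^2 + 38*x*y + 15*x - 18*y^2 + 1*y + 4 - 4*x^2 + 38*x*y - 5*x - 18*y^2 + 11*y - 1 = -8*x^2 + 30*x - 36*y^2 + y*(76*x + 2) + 8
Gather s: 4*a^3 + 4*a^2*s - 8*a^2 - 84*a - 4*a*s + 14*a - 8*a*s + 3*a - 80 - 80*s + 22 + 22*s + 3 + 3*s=4*a^3 - 8*a^2 - 67*a + s*(4*a^2 - 12*a - 55) - 55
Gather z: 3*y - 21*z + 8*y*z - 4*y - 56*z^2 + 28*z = -y - 56*z^2 + z*(8*y + 7)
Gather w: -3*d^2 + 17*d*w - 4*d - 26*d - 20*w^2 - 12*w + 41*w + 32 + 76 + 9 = -3*d^2 - 30*d - 20*w^2 + w*(17*d + 29) + 117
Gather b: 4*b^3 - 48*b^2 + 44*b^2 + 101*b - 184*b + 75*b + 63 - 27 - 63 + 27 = 4*b^3 - 4*b^2 - 8*b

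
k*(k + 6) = k^2 + 6*k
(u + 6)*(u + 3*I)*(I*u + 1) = I*u^3 - 2*u^2 + 6*I*u^2 - 12*u + 3*I*u + 18*I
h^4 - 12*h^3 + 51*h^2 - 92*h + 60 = (h - 5)*(h - 3)*(h - 2)^2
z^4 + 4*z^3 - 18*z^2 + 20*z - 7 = (z - 1)^3*(z + 7)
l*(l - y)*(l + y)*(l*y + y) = l^4*y + l^3*y - l^2*y^3 - l*y^3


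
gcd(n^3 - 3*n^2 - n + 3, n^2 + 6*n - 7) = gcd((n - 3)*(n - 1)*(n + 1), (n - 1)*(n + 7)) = n - 1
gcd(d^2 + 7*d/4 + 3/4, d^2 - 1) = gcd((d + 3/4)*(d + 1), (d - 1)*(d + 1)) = d + 1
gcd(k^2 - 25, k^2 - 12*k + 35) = k - 5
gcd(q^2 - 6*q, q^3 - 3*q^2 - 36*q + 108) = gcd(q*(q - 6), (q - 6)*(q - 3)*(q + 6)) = q - 6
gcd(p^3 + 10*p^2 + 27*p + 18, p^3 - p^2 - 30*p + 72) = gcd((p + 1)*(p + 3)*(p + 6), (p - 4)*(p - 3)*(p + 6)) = p + 6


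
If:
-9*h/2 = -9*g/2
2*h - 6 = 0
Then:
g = 3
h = 3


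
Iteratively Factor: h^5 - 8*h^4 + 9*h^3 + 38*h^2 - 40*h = (h - 4)*(h^4 - 4*h^3 - 7*h^2 + 10*h) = (h - 5)*(h - 4)*(h^3 + h^2 - 2*h) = (h - 5)*(h - 4)*(h + 2)*(h^2 - h) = (h - 5)*(h - 4)*(h - 1)*(h + 2)*(h)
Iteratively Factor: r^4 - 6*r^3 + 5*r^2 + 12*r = (r - 4)*(r^3 - 2*r^2 - 3*r) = r*(r - 4)*(r^2 - 2*r - 3) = r*(r - 4)*(r - 3)*(r + 1)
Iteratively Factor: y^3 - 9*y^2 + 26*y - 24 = (y - 4)*(y^2 - 5*y + 6) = (y - 4)*(y - 2)*(y - 3)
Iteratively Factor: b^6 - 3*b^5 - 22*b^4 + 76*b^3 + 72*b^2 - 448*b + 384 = (b - 2)*(b^5 - b^4 - 24*b^3 + 28*b^2 + 128*b - 192) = (b - 2)*(b + 3)*(b^4 - 4*b^3 - 12*b^2 + 64*b - 64) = (b - 4)*(b - 2)*(b + 3)*(b^3 - 12*b + 16) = (b - 4)*(b - 2)^2*(b + 3)*(b^2 + 2*b - 8) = (b - 4)*(b - 2)^3*(b + 3)*(b + 4)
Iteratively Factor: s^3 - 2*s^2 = (s)*(s^2 - 2*s) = s^2*(s - 2)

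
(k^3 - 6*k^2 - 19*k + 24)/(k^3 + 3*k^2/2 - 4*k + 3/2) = 2*(k - 8)/(2*k - 1)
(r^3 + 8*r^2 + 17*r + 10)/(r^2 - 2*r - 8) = (r^2 + 6*r + 5)/(r - 4)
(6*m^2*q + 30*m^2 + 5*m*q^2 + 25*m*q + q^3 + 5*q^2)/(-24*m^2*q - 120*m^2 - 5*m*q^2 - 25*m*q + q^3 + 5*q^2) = (2*m + q)/(-8*m + q)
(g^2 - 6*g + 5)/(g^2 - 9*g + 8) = (g - 5)/(g - 8)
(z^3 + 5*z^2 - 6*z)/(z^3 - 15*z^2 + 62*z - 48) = z*(z + 6)/(z^2 - 14*z + 48)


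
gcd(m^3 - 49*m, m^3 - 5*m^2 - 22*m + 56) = m - 7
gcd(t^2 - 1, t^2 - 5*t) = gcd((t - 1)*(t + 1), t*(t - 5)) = 1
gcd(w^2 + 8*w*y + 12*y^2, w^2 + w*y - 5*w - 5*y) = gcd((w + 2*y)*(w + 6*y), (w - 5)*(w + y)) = 1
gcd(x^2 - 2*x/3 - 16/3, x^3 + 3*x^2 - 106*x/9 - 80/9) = x - 8/3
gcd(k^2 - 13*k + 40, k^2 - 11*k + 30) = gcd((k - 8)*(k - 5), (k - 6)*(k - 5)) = k - 5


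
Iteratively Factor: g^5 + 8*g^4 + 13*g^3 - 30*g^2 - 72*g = (g + 3)*(g^4 + 5*g^3 - 2*g^2 - 24*g) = (g + 3)*(g + 4)*(g^3 + g^2 - 6*g) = (g - 2)*(g + 3)*(g + 4)*(g^2 + 3*g) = g*(g - 2)*(g + 3)*(g + 4)*(g + 3)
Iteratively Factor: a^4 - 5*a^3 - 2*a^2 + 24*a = (a - 4)*(a^3 - a^2 - 6*a) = a*(a - 4)*(a^2 - a - 6) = a*(a - 4)*(a - 3)*(a + 2)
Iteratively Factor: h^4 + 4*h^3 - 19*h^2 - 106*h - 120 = (h + 4)*(h^3 - 19*h - 30) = (h + 3)*(h + 4)*(h^2 - 3*h - 10) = (h + 2)*(h + 3)*(h + 4)*(h - 5)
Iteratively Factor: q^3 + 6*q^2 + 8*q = (q)*(q^2 + 6*q + 8) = q*(q + 2)*(q + 4)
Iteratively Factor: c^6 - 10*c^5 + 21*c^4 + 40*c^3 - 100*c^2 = (c - 5)*(c^5 - 5*c^4 - 4*c^3 + 20*c^2) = c*(c - 5)*(c^4 - 5*c^3 - 4*c^2 + 20*c) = c*(c - 5)*(c - 2)*(c^3 - 3*c^2 - 10*c) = c*(c - 5)*(c - 2)*(c + 2)*(c^2 - 5*c) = c*(c - 5)^2*(c - 2)*(c + 2)*(c)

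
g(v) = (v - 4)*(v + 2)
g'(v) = 2*v - 2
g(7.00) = 27.00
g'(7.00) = 12.00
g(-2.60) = 3.96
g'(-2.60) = -7.20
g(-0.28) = -7.36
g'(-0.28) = -2.56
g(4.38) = 2.42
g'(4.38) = 6.76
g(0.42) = -8.66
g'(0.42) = -1.16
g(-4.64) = 22.81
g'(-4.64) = -11.28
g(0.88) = -8.99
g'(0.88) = -0.24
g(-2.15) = 0.92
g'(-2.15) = -6.30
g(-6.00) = 40.00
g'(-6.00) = -14.00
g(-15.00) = 247.00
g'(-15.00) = -32.00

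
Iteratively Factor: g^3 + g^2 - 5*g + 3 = (g - 1)*(g^2 + 2*g - 3) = (g - 1)*(g + 3)*(g - 1)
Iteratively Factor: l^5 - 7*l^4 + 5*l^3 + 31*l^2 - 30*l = (l + 2)*(l^4 - 9*l^3 + 23*l^2 - 15*l) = (l - 1)*(l + 2)*(l^3 - 8*l^2 + 15*l) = (l - 3)*(l - 1)*(l + 2)*(l^2 - 5*l) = (l - 5)*(l - 3)*(l - 1)*(l + 2)*(l)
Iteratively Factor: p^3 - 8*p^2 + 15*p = (p)*(p^2 - 8*p + 15) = p*(p - 5)*(p - 3)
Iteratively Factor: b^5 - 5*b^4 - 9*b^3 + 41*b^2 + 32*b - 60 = (b + 2)*(b^4 - 7*b^3 + 5*b^2 + 31*b - 30) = (b - 1)*(b + 2)*(b^3 - 6*b^2 - b + 30) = (b - 1)*(b + 2)^2*(b^2 - 8*b + 15) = (b - 5)*(b - 1)*(b + 2)^2*(b - 3)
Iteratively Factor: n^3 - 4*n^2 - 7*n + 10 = (n + 2)*(n^2 - 6*n + 5) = (n - 5)*(n + 2)*(n - 1)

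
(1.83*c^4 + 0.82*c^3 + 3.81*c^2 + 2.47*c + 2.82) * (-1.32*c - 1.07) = -2.4156*c^5 - 3.0405*c^4 - 5.9066*c^3 - 7.3371*c^2 - 6.3653*c - 3.0174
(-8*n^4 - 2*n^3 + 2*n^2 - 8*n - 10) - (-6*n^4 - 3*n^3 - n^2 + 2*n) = -2*n^4 + n^3 + 3*n^2 - 10*n - 10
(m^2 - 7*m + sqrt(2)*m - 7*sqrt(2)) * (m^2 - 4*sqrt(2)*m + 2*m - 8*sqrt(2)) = m^4 - 5*m^3 - 3*sqrt(2)*m^3 - 22*m^2 + 15*sqrt(2)*m^2 + 40*m + 42*sqrt(2)*m + 112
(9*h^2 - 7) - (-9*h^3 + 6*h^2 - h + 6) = 9*h^3 + 3*h^2 + h - 13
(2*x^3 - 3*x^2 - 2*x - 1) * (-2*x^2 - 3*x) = -4*x^5 + 13*x^3 + 8*x^2 + 3*x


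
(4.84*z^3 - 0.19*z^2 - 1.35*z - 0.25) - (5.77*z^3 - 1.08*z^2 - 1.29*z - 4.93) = -0.93*z^3 + 0.89*z^2 - 0.0600000000000001*z + 4.68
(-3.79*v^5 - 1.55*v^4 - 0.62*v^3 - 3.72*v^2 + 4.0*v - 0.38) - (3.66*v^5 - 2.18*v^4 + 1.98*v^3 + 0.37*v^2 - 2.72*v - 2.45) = -7.45*v^5 + 0.63*v^4 - 2.6*v^3 - 4.09*v^2 + 6.72*v + 2.07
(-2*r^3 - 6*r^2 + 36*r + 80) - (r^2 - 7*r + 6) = -2*r^3 - 7*r^2 + 43*r + 74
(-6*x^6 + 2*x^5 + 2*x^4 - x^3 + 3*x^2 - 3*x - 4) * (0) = 0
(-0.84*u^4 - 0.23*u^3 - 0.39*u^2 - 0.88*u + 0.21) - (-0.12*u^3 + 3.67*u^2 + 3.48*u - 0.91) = -0.84*u^4 - 0.11*u^3 - 4.06*u^2 - 4.36*u + 1.12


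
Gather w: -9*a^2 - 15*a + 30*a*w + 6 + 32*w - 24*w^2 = -9*a^2 - 15*a - 24*w^2 + w*(30*a + 32) + 6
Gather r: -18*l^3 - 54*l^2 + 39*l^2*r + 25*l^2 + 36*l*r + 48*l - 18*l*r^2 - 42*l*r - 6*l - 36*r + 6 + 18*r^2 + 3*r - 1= -18*l^3 - 29*l^2 + 42*l + r^2*(18 - 18*l) + r*(39*l^2 - 6*l - 33) + 5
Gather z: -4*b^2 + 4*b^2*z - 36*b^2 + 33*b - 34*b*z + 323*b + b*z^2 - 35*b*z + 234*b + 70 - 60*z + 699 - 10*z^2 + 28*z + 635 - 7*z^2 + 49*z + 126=-40*b^2 + 590*b + z^2*(b - 17) + z*(4*b^2 - 69*b + 17) + 1530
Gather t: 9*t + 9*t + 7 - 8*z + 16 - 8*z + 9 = 18*t - 16*z + 32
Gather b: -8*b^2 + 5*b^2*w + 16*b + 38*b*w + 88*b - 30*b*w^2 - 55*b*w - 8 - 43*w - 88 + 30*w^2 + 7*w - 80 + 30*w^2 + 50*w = b^2*(5*w - 8) + b*(-30*w^2 - 17*w + 104) + 60*w^2 + 14*w - 176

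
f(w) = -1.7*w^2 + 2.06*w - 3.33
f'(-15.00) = 53.06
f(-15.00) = -416.73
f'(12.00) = -38.74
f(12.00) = -223.41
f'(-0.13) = 2.50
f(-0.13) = -3.63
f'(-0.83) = 4.88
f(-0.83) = -6.21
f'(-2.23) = 9.64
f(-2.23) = -16.38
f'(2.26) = -5.62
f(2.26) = -7.36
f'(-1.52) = 7.23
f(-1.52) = -10.39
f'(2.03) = -4.84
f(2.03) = -6.15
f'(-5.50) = 20.76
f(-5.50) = -66.08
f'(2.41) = -6.13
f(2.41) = -8.24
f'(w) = 2.06 - 3.4*w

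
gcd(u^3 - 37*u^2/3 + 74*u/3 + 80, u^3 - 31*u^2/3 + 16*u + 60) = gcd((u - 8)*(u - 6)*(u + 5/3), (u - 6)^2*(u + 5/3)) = u^2 - 13*u/3 - 10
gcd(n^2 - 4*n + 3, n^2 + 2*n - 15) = n - 3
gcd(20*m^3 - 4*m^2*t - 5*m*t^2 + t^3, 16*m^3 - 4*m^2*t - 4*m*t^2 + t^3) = -4*m^2 + t^2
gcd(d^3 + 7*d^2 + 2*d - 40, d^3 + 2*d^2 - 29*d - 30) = 1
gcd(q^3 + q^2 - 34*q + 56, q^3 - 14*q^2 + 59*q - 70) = q - 2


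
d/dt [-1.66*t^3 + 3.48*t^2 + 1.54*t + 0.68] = -4.98*t^2 + 6.96*t + 1.54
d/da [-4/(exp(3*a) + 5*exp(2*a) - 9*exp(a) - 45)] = (12*exp(2*a) + 40*exp(a) - 36)*exp(a)/(exp(3*a) + 5*exp(2*a) - 9*exp(a) - 45)^2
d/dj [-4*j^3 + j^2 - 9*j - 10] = -12*j^2 + 2*j - 9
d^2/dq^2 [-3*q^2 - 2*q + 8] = -6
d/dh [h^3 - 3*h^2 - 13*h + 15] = 3*h^2 - 6*h - 13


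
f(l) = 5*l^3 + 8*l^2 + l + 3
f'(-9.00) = 1072.00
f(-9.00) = -3003.00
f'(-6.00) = 445.00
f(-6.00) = -795.00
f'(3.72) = 268.10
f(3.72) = 374.82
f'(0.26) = 6.17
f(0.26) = 3.89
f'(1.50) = 58.75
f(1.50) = 39.38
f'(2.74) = 157.45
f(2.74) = 168.65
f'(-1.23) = 4.01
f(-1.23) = 4.57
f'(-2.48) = 53.58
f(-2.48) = -26.54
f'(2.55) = 139.34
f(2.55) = 140.48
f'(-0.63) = -3.13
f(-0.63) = 4.29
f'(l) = 15*l^2 + 16*l + 1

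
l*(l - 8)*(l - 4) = l^3 - 12*l^2 + 32*l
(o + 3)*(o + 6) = o^2 + 9*o + 18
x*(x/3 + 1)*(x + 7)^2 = x^4/3 + 17*x^3/3 + 91*x^2/3 + 49*x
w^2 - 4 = (w - 2)*(w + 2)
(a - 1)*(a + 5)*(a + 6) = a^3 + 10*a^2 + 19*a - 30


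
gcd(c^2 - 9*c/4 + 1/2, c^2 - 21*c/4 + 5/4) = c - 1/4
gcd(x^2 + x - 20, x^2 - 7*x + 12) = x - 4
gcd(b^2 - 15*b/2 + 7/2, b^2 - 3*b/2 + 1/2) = b - 1/2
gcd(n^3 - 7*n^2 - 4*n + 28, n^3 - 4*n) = n^2 - 4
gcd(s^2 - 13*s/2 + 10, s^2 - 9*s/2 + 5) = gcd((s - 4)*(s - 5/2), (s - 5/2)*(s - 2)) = s - 5/2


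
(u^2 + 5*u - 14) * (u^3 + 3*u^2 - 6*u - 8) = u^5 + 8*u^4 - 5*u^3 - 80*u^2 + 44*u + 112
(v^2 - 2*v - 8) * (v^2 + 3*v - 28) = v^4 + v^3 - 42*v^2 + 32*v + 224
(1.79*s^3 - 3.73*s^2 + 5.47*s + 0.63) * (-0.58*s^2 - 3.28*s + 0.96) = -1.0382*s^5 - 3.7078*s^4 + 10.7802*s^3 - 21.8878*s^2 + 3.1848*s + 0.6048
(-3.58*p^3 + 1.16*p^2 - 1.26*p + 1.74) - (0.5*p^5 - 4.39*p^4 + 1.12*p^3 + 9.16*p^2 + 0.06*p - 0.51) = -0.5*p^5 + 4.39*p^4 - 4.7*p^3 - 8.0*p^2 - 1.32*p + 2.25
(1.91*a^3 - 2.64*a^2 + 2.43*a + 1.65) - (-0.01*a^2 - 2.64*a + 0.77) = 1.91*a^3 - 2.63*a^2 + 5.07*a + 0.88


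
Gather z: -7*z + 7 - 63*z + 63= 70 - 70*z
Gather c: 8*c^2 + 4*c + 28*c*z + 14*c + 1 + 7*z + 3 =8*c^2 + c*(28*z + 18) + 7*z + 4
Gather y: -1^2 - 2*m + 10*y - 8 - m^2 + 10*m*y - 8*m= -m^2 - 10*m + y*(10*m + 10) - 9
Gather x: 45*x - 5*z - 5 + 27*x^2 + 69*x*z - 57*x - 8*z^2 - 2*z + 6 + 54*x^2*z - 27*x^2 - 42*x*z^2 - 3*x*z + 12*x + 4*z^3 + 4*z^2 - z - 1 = 54*x^2*z + x*(-42*z^2 + 66*z) + 4*z^3 - 4*z^2 - 8*z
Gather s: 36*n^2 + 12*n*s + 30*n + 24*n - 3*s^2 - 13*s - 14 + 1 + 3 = 36*n^2 + 54*n - 3*s^2 + s*(12*n - 13) - 10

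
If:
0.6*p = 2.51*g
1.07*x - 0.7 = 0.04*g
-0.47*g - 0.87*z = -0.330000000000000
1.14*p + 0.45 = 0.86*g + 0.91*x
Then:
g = 0.04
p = 0.16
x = 0.66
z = 0.36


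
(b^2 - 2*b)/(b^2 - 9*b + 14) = b/(b - 7)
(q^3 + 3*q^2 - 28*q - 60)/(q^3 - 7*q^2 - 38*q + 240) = (q + 2)/(q - 8)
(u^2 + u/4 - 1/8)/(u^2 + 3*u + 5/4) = (4*u - 1)/(2*(2*u + 5))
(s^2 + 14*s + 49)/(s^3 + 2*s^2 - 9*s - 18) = (s^2 + 14*s + 49)/(s^3 + 2*s^2 - 9*s - 18)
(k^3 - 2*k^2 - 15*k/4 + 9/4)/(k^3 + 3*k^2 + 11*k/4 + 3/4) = (2*k^2 - 7*k + 3)/(2*k^2 + 3*k + 1)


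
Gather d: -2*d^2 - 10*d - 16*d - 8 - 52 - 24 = -2*d^2 - 26*d - 84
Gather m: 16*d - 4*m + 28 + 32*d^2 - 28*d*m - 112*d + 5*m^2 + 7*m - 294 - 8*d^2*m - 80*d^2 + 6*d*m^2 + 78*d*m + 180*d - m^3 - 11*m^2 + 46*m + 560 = -48*d^2 + 84*d - m^3 + m^2*(6*d - 6) + m*(-8*d^2 + 50*d + 49) + 294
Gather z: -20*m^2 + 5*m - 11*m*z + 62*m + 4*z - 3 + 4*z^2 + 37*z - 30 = -20*m^2 + 67*m + 4*z^2 + z*(41 - 11*m) - 33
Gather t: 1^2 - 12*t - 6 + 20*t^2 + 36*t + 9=20*t^2 + 24*t + 4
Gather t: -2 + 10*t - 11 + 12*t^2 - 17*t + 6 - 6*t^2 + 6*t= 6*t^2 - t - 7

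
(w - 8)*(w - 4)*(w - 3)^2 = w^4 - 18*w^3 + 113*w^2 - 300*w + 288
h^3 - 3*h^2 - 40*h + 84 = (h - 7)*(h - 2)*(h + 6)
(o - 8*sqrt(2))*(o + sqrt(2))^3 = o^4 - 5*sqrt(2)*o^3 - 42*o^2 - 46*sqrt(2)*o - 32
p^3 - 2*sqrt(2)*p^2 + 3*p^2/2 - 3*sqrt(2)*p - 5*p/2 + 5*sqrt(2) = (p - 1)*(p + 5/2)*(p - 2*sqrt(2))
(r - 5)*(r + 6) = r^2 + r - 30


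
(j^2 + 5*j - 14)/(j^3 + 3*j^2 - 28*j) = (j - 2)/(j*(j - 4))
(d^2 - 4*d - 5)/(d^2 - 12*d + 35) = (d + 1)/(d - 7)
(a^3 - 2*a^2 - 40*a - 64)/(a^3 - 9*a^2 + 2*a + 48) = (a + 4)/(a - 3)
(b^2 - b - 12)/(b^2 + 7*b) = (b^2 - b - 12)/(b*(b + 7))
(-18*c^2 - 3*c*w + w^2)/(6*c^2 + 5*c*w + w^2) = (-6*c + w)/(2*c + w)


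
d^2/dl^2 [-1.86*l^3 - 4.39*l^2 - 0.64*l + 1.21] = -11.16*l - 8.78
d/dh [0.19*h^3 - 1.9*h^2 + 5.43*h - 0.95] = 0.57*h^2 - 3.8*h + 5.43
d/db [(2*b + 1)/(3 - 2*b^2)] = 2*(2*b^2 + 2*b + 3)/(4*b^4 - 12*b^2 + 9)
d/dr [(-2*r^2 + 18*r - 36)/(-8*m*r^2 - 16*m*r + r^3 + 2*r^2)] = 2*(r*(2*r - 9)*(8*m*r + 16*m - r^2 - 2*r) - (r^2 - 9*r + 18)*(16*m*r + 16*m - 3*r^2 - 4*r))/(r^2*(8*m*r + 16*m - r^2 - 2*r)^2)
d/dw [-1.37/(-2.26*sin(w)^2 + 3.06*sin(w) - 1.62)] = (4.1922 - 6.1924*sin(w))*cos(w)/(2.26*sin(w)^2 - 3.06*sin(w) + 1.62)^2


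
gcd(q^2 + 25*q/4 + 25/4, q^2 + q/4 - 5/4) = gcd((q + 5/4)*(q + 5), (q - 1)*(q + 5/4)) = q + 5/4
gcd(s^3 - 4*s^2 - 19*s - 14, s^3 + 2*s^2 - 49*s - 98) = s^2 - 5*s - 14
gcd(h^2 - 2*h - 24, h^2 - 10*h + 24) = h - 6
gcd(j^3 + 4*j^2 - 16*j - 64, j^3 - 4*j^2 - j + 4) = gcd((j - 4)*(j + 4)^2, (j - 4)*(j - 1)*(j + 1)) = j - 4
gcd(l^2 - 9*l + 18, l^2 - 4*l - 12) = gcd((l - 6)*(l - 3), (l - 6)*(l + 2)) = l - 6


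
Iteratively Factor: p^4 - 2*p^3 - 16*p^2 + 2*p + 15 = (p - 5)*(p^3 + 3*p^2 - p - 3) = (p - 5)*(p + 3)*(p^2 - 1) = (p - 5)*(p - 1)*(p + 3)*(p + 1)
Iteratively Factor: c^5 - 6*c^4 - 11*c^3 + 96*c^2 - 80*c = (c - 4)*(c^4 - 2*c^3 - 19*c^2 + 20*c) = c*(c - 4)*(c^3 - 2*c^2 - 19*c + 20) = c*(c - 4)*(c - 1)*(c^2 - c - 20) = c*(c - 4)*(c - 1)*(c + 4)*(c - 5)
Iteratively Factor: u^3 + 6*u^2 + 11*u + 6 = (u + 2)*(u^2 + 4*u + 3) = (u + 2)*(u + 3)*(u + 1)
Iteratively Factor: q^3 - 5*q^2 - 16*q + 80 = (q + 4)*(q^2 - 9*q + 20) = (q - 5)*(q + 4)*(q - 4)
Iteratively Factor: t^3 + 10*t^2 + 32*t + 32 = (t + 4)*(t^2 + 6*t + 8) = (t + 4)^2*(t + 2)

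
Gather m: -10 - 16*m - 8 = -16*m - 18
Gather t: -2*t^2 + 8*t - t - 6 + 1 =-2*t^2 + 7*t - 5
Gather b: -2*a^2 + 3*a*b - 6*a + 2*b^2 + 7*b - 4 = -2*a^2 - 6*a + 2*b^2 + b*(3*a + 7) - 4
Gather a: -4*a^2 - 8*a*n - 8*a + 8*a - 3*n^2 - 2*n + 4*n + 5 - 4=-4*a^2 - 8*a*n - 3*n^2 + 2*n + 1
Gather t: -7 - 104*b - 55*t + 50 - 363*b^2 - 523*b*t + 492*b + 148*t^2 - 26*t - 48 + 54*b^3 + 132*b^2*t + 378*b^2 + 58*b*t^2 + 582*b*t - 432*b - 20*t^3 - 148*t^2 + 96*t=54*b^3 + 15*b^2 + 58*b*t^2 - 44*b - 20*t^3 + t*(132*b^2 + 59*b + 15) - 5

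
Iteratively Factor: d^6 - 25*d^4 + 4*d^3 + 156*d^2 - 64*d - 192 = (d + 1)*(d^5 - d^4 - 24*d^3 + 28*d^2 + 128*d - 192) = (d - 2)*(d + 1)*(d^4 + d^3 - 22*d^2 - 16*d + 96) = (d - 4)*(d - 2)*(d + 1)*(d^3 + 5*d^2 - 2*d - 24) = (d - 4)*(d - 2)^2*(d + 1)*(d^2 + 7*d + 12) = (d - 4)*(d - 2)^2*(d + 1)*(d + 4)*(d + 3)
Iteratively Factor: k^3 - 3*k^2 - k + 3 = (k - 3)*(k^2 - 1) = (k - 3)*(k + 1)*(k - 1)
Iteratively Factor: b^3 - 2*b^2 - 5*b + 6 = (b + 2)*(b^2 - 4*b + 3) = (b - 1)*(b + 2)*(b - 3)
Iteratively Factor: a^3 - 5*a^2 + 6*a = (a - 3)*(a^2 - 2*a) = (a - 3)*(a - 2)*(a)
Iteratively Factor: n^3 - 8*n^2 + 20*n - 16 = (n - 4)*(n^2 - 4*n + 4) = (n - 4)*(n - 2)*(n - 2)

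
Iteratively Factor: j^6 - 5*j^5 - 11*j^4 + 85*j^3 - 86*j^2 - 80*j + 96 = (j - 4)*(j^5 - j^4 - 15*j^3 + 25*j^2 + 14*j - 24) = (j - 4)*(j - 3)*(j^4 + 2*j^3 - 9*j^2 - 2*j + 8) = (j - 4)*(j - 3)*(j - 2)*(j^3 + 4*j^2 - j - 4) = (j - 4)*(j - 3)*(j - 2)*(j + 4)*(j^2 - 1) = (j - 4)*(j - 3)*(j - 2)*(j + 1)*(j + 4)*(j - 1)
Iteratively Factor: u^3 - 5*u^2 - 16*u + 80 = (u - 4)*(u^2 - u - 20) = (u - 4)*(u + 4)*(u - 5)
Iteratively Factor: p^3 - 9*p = (p - 3)*(p^2 + 3*p) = p*(p - 3)*(p + 3)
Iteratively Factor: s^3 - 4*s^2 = (s)*(s^2 - 4*s) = s*(s - 4)*(s)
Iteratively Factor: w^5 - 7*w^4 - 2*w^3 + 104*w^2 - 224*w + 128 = (w - 4)*(w^4 - 3*w^3 - 14*w^2 + 48*w - 32) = (w - 4)*(w - 2)*(w^3 - w^2 - 16*w + 16) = (w - 4)^2*(w - 2)*(w^2 + 3*w - 4) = (w - 4)^2*(w - 2)*(w - 1)*(w + 4)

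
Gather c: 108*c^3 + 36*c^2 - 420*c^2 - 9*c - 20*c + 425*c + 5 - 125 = 108*c^3 - 384*c^2 + 396*c - 120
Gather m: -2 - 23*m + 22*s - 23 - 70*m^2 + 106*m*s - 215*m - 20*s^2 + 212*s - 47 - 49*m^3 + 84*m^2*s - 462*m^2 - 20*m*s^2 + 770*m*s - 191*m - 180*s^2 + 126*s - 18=-49*m^3 + m^2*(84*s - 532) + m*(-20*s^2 + 876*s - 429) - 200*s^2 + 360*s - 90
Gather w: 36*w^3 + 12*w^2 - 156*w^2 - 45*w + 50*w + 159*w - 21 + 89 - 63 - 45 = 36*w^3 - 144*w^2 + 164*w - 40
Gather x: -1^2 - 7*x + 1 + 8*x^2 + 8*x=8*x^2 + x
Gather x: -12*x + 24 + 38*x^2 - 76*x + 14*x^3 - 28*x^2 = 14*x^3 + 10*x^2 - 88*x + 24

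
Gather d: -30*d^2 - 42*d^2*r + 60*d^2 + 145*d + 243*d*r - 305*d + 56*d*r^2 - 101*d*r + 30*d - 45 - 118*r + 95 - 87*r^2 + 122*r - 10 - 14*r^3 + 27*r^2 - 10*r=d^2*(30 - 42*r) + d*(56*r^2 + 142*r - 130) - 14*r^3 - 60*r^2 - 6*r + 40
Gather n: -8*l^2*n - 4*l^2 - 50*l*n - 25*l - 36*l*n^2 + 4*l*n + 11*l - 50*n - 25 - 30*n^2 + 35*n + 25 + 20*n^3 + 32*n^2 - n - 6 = -4*l^2 - 14*l + 20*n^3 + n^2*(2 - 36*l) + n*(-8*l^2 - 46*l - 16) - 6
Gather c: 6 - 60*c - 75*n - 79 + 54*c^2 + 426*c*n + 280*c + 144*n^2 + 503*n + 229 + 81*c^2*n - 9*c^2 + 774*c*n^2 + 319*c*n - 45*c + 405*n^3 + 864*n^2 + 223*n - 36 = c^2*(81*n + 45) + c*(774*n^2 + 745*n + 175) + 405*n^3 + 1008*n^2 + 651*n + 120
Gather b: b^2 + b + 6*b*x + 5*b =b^2 + b*(6*x + 6)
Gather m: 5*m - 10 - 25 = 5*m - 35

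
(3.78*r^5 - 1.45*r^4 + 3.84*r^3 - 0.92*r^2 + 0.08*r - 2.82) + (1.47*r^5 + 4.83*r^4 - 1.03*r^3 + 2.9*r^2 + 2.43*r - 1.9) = 5.25*r^5 + 3.38*r^4 + 2.81*r^3 + 1.98*r^2 + 2.51*r - 4.72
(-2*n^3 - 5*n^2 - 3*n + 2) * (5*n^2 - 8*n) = -10*n^5 - 9*n^4 + 25*n^3 + 34*n^2 - 16*n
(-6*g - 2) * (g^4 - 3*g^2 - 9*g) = -6*g^5 - 2*g^4 + 18*g^3 + 60*g^2 + 18*g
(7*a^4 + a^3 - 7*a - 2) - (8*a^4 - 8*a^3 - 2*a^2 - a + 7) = -a^4 + 9*a^3 + 2*a^2 - 6*a - 9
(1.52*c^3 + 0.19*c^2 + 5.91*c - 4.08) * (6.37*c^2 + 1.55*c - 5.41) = 9.6824*c^5 + 3.5663*c^4 + 29.718*c^3 - 17.857*c^2 - 38.2971*c + 22.0728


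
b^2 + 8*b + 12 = (b + 2)*(b + 6)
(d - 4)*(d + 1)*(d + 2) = d^3 - d^2 - 10*d - 8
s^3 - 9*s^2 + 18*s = s*(s - 6)*(s - 3)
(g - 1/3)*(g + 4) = g^2 + 11*g/3 - 4/3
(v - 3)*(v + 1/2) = v^2 - 5*v/2 - 3/2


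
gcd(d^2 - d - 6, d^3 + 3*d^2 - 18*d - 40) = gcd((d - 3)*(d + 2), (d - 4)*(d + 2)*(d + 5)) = d + 2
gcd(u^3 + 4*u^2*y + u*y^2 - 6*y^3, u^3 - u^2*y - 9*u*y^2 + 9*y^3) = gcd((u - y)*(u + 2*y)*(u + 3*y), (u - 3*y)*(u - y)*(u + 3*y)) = -u^2 - 2*u*y + 3*y^2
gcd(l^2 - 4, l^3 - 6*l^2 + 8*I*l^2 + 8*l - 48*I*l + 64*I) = l - 2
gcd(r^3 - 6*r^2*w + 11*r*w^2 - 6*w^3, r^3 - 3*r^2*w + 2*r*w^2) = r^2 - 3*r*w + 2*w^2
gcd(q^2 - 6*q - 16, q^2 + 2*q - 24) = 1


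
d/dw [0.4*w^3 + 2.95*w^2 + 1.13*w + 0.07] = 1.2*w^2 + 5.9*w + 1.13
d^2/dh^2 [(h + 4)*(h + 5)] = 2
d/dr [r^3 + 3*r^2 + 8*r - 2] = 3*r^2 + 6*r + 8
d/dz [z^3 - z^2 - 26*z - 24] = 3*z^2 - 2*z - 26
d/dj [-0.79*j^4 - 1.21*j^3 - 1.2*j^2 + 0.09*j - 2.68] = -3.16*j^3 - 3.63*j^2 - 2.4*j + 0.09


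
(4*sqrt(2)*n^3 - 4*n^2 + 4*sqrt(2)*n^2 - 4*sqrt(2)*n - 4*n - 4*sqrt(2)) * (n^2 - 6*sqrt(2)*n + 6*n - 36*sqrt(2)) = 4*sqrt(2)*n^5 - 52*n^4 + 28*sqrt(2)*n^4 - 364*n^3 + 44*sqrt(2)*n^3 - 264*n^2 + 140*sqrt(2)*n^2 + 120*sqrt(2)*n + 336*n + 288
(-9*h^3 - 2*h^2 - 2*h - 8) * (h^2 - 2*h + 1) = -9*h^5 + 16*h^4 - 7*h^3 - 6*h^2 + 14*h - 8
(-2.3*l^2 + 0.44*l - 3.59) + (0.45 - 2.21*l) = -2.3*l^2 - 1.77*l - 3.14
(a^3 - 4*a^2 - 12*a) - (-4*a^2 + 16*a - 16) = a^3 - 28*a + 16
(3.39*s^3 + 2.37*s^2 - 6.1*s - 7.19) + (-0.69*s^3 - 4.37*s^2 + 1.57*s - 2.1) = 2.7*s^3 - 2.0*s^2 - 4.53*s - 9.29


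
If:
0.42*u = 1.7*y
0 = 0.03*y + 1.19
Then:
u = -160.56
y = -39.67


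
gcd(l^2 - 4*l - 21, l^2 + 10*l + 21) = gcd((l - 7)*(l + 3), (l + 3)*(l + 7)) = l + 3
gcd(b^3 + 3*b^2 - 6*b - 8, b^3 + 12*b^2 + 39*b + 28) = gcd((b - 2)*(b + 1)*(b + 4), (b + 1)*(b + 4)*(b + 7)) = b^2 + 5*b + 4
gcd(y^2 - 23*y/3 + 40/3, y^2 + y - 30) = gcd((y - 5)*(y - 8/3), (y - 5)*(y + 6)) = y - 5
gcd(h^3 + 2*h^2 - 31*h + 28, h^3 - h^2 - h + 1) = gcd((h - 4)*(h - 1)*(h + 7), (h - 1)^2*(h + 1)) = h - 1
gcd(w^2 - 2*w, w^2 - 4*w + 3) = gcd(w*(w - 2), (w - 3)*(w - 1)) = 1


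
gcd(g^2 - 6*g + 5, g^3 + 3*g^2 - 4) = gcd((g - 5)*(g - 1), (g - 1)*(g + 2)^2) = g - 1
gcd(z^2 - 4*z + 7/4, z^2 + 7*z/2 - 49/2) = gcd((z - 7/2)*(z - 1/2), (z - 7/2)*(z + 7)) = z - 7/2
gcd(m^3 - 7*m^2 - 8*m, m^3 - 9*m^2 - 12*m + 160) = m - 8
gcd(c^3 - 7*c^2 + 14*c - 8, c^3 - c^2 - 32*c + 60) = c - 2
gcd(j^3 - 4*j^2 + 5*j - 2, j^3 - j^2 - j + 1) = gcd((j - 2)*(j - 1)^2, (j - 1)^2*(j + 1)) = j^2 - 2*j + 1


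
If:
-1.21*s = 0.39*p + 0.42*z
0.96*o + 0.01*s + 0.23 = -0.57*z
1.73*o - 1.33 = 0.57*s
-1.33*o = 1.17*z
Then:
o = -0.60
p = 12.18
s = -4.17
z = 0.69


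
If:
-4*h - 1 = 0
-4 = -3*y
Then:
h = -1/4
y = 4/3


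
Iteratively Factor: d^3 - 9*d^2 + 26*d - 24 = (d - 4)*(d^2 - 5*d + 6) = (d - 4)*(d - 3)*(d - 2)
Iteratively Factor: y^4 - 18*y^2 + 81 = (y - 3)*(y^3 + 3*y^2 - 9*y - 27) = (y - 3)*(y + 3)*(y^2 - 9) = (y - 3)*(y + 3)^2*(y - 3)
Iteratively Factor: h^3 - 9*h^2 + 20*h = (h - 4)*(h^2 - 5*h) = (h - 5)*(h - 4)*(h)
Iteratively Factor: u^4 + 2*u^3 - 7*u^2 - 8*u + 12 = (u - 1)*(u^3 + 3*u^2 - 4*u - 12) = (u - 1)*(u + 3)*(u^2 - 4) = (u - 2)*(u - 1)*(u + 3)*(u + 2)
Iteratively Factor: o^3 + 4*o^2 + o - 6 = (o + 2)*(o^2 + 2*o - 3) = (o - 1)*(o + 2)*(o + 3)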